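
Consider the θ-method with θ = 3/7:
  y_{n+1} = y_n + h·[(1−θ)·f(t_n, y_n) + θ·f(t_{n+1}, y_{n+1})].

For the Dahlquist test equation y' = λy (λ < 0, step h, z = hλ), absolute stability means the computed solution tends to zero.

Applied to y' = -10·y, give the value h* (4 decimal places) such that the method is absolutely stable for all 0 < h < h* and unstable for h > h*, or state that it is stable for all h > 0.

With y'=λy (z=hλ):
  y_{n+1} = y_n + z·[4/7·y_n + 3/7·y_{n+1}] ⇒ (1 − 3/7z)y_{n+1} = (1 + 4/7z)y_n
  R(z) = (1 + 4/7z)/(1 − 3/7z).

Need |R(x)|<1, x<0.
x=-1.25: |R|=0.1860
R=−1: 1+4/7x = −1+3/7x ⇒ -1/7x=2 ⇒ x=2/(-1/7)=-14.0000
Confirm numerically:
  x=-13.442: |R|=0.98821 <1
  x=-10.039: |R|=0.89328 <1
  x=-8.744: |R|=0.84184 <1
  x=-14.422: |R|=1.00840 >1
  x=-14.093: |R|=1.00189 >1
So |R|<1 on (-14.0000, 0).

(-14.0000,0); λ=-10 ⇒ h* = (14)/10 = 1.4000.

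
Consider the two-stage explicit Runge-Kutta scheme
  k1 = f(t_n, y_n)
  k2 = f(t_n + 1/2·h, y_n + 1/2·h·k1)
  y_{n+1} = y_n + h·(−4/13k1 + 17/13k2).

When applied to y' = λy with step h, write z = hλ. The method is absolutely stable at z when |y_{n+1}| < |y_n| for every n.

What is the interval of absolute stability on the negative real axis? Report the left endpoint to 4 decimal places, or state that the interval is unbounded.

Test eqn y'=λy, z=hλ:
  k1=λy_n ⇒ h·k1=z·y_n;  k2=λ(1+1/2z)y_n ⇒ h·k2=z(1+1/2z)y_n
  y_{n+1}/y_n = 1 − 4/13z + 17/13z(1+1/2z) = 1 + z + 17/26z²
  ⇒ R(z) = 1 + z + 17/26z².

Find x<0 with |R(x)|<1.
x=-1.05: |R|=0.6709
R=1: x+17/26x²=0 ⇒ x=−26/17=-1.5294; min R=1−1/(4·17/26)=0.6176>−1
Confirm numerically:
  x=-1.394: |R|=0.87658 <1
  x=-1.236: |R|=0.76288 <1
  x=-1.175: |R|=0.72772 <1
  x=-1.170: |R|=0.72505 <1
  x=-2.043: |R|=1.68606 >1
  x=-1.699: |R|=1.18839 >1
Stable set (-1.5294, 0).

z∈(-1.5294,0).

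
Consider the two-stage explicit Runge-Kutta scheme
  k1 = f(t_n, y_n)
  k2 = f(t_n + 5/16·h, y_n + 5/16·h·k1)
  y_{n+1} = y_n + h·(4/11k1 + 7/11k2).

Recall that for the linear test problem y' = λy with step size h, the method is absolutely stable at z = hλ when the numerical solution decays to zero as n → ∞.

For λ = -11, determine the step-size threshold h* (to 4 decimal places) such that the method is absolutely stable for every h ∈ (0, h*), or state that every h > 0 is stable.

(-5.0286,0); λ=-11 ⇒ h* = (176/35)/11 = 0.4571.

Test eqn y'=λy, z=hλ:
  k1=λy_n ⇒ h·k1=z·y_n;  k2=λ(1+5/16z)y_n ⇒ h·k2=z(1+5/16z)y_n
  y_{n+1}/y_n = 1 + 4/11z + 7/11z(1+5/16z) = 1 + z + 35/176z²
  R(z) = 1 + z + 35/176z².

Boundary: |R(x)|=1, x<0.
x=-1.66: |R|=0.1120
R=1: x+35/176x²=0 ⇒ x=−176/35=-5.0286; min R=1−1/(4·35/176)=-0.2571>−1
Confirm numerically:
  x=-3.921: |R|=0.13638 <1
  x=-3.132: |R|=0.18126 <1
  x=-2.731: |R|=0.24780 <1
  x=-2.167: |R|=0.23316 <1
  x=-5.444: |R|=1.44975 >1
  x=-5.321: |R|=1.30943 >1
  x=-5.113: |R|=1.08585 >1
Interval (-5.0286, 0).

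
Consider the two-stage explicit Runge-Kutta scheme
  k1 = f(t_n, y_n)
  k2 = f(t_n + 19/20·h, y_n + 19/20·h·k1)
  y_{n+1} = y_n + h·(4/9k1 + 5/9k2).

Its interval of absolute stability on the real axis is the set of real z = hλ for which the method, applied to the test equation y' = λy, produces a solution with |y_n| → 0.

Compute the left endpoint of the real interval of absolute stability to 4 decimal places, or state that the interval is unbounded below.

With y'=λy (z=hλ):
  k1=λy_n ⇒ h·k1=z·y_n;  k2=λ(1+19/20z)y_n ⇒ h·k2=z(1+19/20z)y_n
  y_{n+1}/y_n = 1 + 4/9z + 5/9z(1+19/20z) = 1 + z + 19/36z²
  so R(z) = 1 + z + 19/36z².

Boundary: |R(x)|=1, x<0.
x=-0.82: |R|=0.5349
R=1: x+19/36x²=0 ⇒ x=−36/19=-1.8947; min R=1−1/(4·19/36)=0.5263>−1
Confirm numerically:
  x=-1.832: |R|=0.93934 <1
  x=-1.511: |R|=0.69398 <1
  x=-1.234: |R|=0.56968 <1
  x=-2.489: |R|=1.78065 >1
  x=-2.436: |R|=1.69588 >1
Interval (-1.8947, 0).

z* = -1.8947.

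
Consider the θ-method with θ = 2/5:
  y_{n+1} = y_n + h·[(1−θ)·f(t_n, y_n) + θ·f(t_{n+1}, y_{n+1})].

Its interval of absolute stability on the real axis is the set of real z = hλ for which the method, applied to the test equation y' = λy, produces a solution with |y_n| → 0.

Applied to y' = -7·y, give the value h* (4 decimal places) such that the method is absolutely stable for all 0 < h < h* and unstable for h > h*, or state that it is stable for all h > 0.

(-10.0000,0); λ=-7 ⇒ h* = (10)/7 = 1.4286.

Test eqn y'=λy, z=hλ:
  y_{n+1} = y_n + z·[3/5·y_n + 2/5·y_{n+1}] ⇒ (1 − 2/5z)y_{n+1} = (1 + 3/5z)y_n
  ⇒ R(z) = (1 + 3/5z)/(1 − 2/5z).

Need |R(x)|<1, x<0.
x=-1.61: |R|=0.0207
R=−1: 1+3/5x = −1+2/5x ⇒ -1/5x=2 ⇒ x=2/(-1/5)=-10.0000
Confirm numerically:
  x=-7.570: |R|=0.87934 <1
  x=-6.637: |R|=0.81597 <1
  x=-5.831: |R|=0.74979 <1
  x=-4.104: |R|=0.55360 <1
  x=-10.463: |R|=1.01786 >1
  x=-10.187: |R|=1.00737 >1
Interval (-10.0000, 0).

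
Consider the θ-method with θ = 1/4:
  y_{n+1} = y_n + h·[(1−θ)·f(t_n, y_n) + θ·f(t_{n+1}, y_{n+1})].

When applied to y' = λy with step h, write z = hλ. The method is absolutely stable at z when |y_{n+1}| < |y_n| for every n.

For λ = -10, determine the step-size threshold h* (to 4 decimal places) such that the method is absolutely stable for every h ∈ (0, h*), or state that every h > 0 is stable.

(-4.0000,0); λ=-10 ⇒ h* = (4)/10 = 0.4000.

On y'=λy, z=hλ:
  y_{n+1} = y_n + z·[3/4·y_n + 1/4·y_{n+1}] ⇒ (1 − 1/4z)y_{n+1} = (1 + 3/4z)y_n
  so R(z) = (1 + 3/4z)/(1 − 1/4z).

Solve |R(x)|<1 on ℝ⁻.
x=-1.38: |R|=0.0260
R=−1: 1+3/4x = −1+1/4x ⇒ -1/2x=2 ⇒ x=2/(-1/2)=-4.0000
Confirm numerically:
  x=-3.654: |R|=0.90959 <1
  x=-2.705: |R|=0.61372 <1
  x=-2.000: |R|=0.33333 <1
  x=-4.211: |R|=1.05139 >1
  x=-4.170: |R|=1.04162 >1
Interval (-4.0000, 0).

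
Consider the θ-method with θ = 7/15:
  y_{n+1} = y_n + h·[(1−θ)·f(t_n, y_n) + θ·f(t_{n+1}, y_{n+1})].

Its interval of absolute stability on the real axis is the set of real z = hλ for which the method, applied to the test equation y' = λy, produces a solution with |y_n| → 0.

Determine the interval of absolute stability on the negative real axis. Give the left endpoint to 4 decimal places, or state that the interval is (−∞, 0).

(-30.0000, 0).

On y'=λy, z=hλ:
  y_{n+1} = y_n + z·[8/15·y_n + 7/15·y_{n+1}] ⇒ (1 − 7/15z)y_{n+1} = (1 + 8/15z)y_n
  Hence R(z) = (1 + 8/15z)/(1 − 7/15z).

Solve |R(x)|<1 on ℝ⁻.
x=-0.42: |R|=0.6488
R=−1: 1+8/15x = −1+7/15x ⇒ -1/15x=2 ⇒ x=2/(-1/15)=-30.0000
Confirm numerically:
  x=-26.275: |R|=0.98127 <1
  x=-22.697: |R|=0.95800 <1
  x=-21.603: |R|=0.94948 <1
  x=-20.502: |R|=0.94008 <1
  x=-30.499: |R|=1.00218 >1
  x=-30.456: |R|=1.00200 >1
  x=-30.105: |R|=1.00047 >1
Interval (-30.0000, 0).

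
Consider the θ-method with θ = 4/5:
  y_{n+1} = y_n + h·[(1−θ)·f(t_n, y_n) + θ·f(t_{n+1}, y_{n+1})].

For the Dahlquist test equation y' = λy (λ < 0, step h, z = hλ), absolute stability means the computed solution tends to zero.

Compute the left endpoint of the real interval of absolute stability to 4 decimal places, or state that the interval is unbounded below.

Set f=λy, z=hλ:
  y_{n+1} = y_n + z·[1/5·y_n + 4/5·y_{n+1}] ⇒ (1 − 4/5z)y_{n+1} = (1 + 1/5z)y_n
  Hence R(z) = (1 + 1/5z)/(1 − 4/5z).

Solve |R(x)|<1 on ℝ⁻.
x=-1.39: |R|=0.3419
x=-2: |R|=0.2308
x=-10: |R|=0.1111
x=-100: |R|=0.2346
θ=4/5≥1/2 ⇒ |1+1/5x|<|1−4/5x| ∀x<0 ⇒ stable on all of ℝ⁻.

interval (−∞, 0).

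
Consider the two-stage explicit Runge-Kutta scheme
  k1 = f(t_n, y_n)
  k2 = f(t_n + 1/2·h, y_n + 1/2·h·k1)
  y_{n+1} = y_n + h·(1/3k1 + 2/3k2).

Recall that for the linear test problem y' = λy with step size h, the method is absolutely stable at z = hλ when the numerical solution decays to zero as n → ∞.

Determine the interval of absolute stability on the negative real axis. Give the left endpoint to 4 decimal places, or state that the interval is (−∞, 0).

z∈(-3.0000,0).

With y'=λy (z=hλ):
  k1=λy_n ⇒ h·k1=z·y_n;  k2=λ(1+1/2z)y_n ⇒ h·k2=z(1+1/2z)y_n
  y_{n+1}/y_n = 1 + 1/3z + 2/3z(1+1/2z) = 1 + z + 1/3z²
  R(z) = 1 + z + 1/3z².

Solve |R(x)|<1 on ℝ⁻.
x=-1.38: |R|=0.2548
R=1: x+1/3x²=0 ⇒ x=−3=-3.0000; min R=1−1/(4·1/3)=0.2500>−1
Confirm numerically:
  x=-2.557: |R|=0.62242 <1
  x=-2.434: |R|=0.54079 <1
  x=-2.381: |R|=0.50872 <1
  x=-2.373: |R|=0.50404 <1
  x=-3.230: |R|=1.24763 >1
  x=-3.135: |R|=1.14107 >1
Stable set (-3.0000, 0).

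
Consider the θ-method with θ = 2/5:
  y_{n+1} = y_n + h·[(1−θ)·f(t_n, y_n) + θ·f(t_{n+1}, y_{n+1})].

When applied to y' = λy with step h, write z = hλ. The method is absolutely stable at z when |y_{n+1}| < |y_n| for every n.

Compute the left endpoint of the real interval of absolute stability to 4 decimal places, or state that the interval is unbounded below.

left endpoint -10.0000.

Test eqn y'=λy, z=hλ:
  y_{n+1} = y_n + z·[3/5·y_n + 2/5·y_{n+1}] ⇒ (1 − 2/5z)y_{n+1} = (1 + 3/5z)y_n
  so R(z) = (1 + 3/5z)/(1 − 2/5z).

Need |R(x)|<1, x<0.
x=-1.3: |R|=0.1447
R=−1: 1+3/5x = −1+2/5x ⇒ -1/5x=2 ⇒ x=2/(-1/5)=-10.0000
Confirm numerically:
  x=-9.664: |R|=0.98619 <1
  x=-8.892: |R|=0.95137 <1
  x=-7.711: |R|=0.88791 <1
  x=-10.599: |R|=1.02286 >1
  x=-10.387: |R|=1.01502 >1
  x=-10.315: |R|=1.01229 >1
So |R|<1 on (-10.0000, 0).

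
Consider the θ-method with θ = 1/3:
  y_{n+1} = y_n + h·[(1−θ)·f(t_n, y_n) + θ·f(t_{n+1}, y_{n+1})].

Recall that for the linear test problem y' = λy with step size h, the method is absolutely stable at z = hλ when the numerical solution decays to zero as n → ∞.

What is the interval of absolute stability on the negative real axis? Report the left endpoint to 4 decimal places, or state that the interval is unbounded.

z∈(-6.0000,0).

Test eqn y'=λy, z=hλ:
  y_{n+1} = y_n + z·[2/3·y_n + 1/3·y_{n+1}] ⇒ (1 − 1/3z)y_{n+1} = (1 + 2/3z)y_n
  so R(z) = (1 + 2/3z)/(1 − 1/3z).

Need |R(x)|<1, x<0.
x=-0.37: |R|=0.6706
R=−1: 1+2/3x = −1+1/3x ⇒ -1/3x=2 ⇒ x=2/(-1/3)=-6.0000
Confirm numerically:
  x=-4.438: |R|=0.79000 <1
  x=-3.602: |R|=0.63678 <1
  x=-3.563: |R|=0.62868 <1
  x=-3.070: |R|=0.51730 <1
  x=-6.509: |R|=1.05353 >1
  x=-6.417: |R|=1.04428 >1
  x=-6.245: |R|=1.02650 >1
So |R|<1 on (-6.0000, 0).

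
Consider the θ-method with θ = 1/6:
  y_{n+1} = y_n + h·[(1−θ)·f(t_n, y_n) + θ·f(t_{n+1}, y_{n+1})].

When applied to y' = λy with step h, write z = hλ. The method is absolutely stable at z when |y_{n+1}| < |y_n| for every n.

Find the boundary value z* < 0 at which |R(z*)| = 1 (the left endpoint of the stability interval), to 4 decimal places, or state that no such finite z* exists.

z* = -3.0000.

Set f=λy, z=hλ:
  y_{n+1} = y_n + z·[5/6·y_n + 1/6·y_{n+1}] ⇒ (1 − 1/6z)y_{n+1} = (1 + 5/6z)y_n
  so R(z) = (1 + 5/6z)/(1 − 1/6z).

Boundary: |R(x)|=1, x<0.
x=-0.88: |R|=0.2326
R=−1: 1+5/6x = −1+1/6x ⇒ -2/3x=2 ⇒ x=2/(-2/3)=-3.0000
Confirm numerically:
  x=-1.673: |R|=0.30822 <1
  x=-1.316: |R|=0.07928 <1
  x=-1.222: |R|=0.01523 <1
  x=-3.482: |R|=1.20333 >1
  x=-3.466: |R|=1.19692 >1
Interval (-3.0000, 0).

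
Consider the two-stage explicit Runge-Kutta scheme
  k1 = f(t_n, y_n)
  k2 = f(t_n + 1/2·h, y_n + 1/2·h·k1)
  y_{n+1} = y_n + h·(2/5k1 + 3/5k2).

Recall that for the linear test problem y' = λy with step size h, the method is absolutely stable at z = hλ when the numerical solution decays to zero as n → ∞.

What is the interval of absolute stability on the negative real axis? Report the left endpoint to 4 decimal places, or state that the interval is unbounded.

With y'=λy (z=hλ):
  k1=λy_n ⇒ h·k1=z·y_n;  k2=λ(1+1/2z)y_n ⇒ h·k2=z(1+1/2z)y_n
  y_{n+1}/y_n = 1 + 2/5z + 3/5z(1+1/2z) = 1 + z + 3/10z²
  ⇒ R(z) = 1 + z + 3/10z².

Need |R(x)|<1, x<0.
x=-1.41: |R|=0.1864
R=1: x+3/10x²=0 ⇒ x=−10/3=-3.3333; min R=1−1/(4·3/10)=0.1667>−1
Confirm numerically:
  x=-2.818: |R|=0.56434 <1
  x=-2.619: |R|=0.43875 <1
  x=-2.238: |R|=0.26459 <1
  x=-1.712: |R|=0.16728 <1
  x=-3.560: |R|=1.24208 >1
  x=-3.432: |R|=1.10159 >1
  x=-3.425: |R|=1.09419 >1
Stable set (-3.3333, 0).

(-3.3333, 0).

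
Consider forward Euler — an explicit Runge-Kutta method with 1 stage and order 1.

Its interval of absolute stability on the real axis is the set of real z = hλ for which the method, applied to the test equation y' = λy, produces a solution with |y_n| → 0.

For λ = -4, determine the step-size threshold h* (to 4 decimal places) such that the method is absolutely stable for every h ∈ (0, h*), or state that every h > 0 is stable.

Set f=λy, z=hλ:
  order 1, 1-stage ⇒ R(z)=1+z
  (e.g. R(-0.53)=0.47000, |R|=0.47000)

Find x<0 with |R(x)|<1.
x=-0.53: |R|=0.4700
|R(-1.44)|=0.4400 |R(-1.3)|=0.3000 |R(-0.68)|=0.3200
Bisect:
  x_lo=-2.6043 |R|=1.6043  x_hi=-0.2397 |R|=0.7603
  mid=-1.42202 |R|=0.42202 →hi
  mid=-2.01316 |R|=1.01316 →lo
  mid=-1.71759 |R|=0.71759 →hi
  mid=-1.86538 |R|=0.86538 →hi
  mid=-1.93927 |R|=0.93927 →hi
  mid=-1.97622 |R|=0.97622 →hi
  mid=-1.99469 |R|=0.99469 →hi
  mid=-2.00393 |R|=1.00393 →lo
  mid=-1.99931 |R|=0.99931 →hi
  ...
  [-2.00003,-1.99989] ⇒ x*=-2.0000
Interval (-2.0000, 0).

(-2.0000,0); λ=-4 ⇒ h* = 0.5000.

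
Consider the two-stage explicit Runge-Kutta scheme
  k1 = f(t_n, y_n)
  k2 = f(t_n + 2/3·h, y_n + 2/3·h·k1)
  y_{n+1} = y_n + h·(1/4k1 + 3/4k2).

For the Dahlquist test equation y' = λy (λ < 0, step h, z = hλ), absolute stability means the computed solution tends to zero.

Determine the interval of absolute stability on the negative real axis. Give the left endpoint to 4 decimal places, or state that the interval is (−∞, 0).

Test eqn y'=λy, z=hλ:
  k1=λy_n ⇒ h·k1=z·y_n;  k2=λ(1+2/3z)y_n ⇒ h·k2=z(1+2/3z)y_n
  y_{n+1}/y_n = 1 + 1/4z + 3/4z(1+2/3z) = 1 + z + 1/2z²
  ⇒ R(z) = 1 + z + 1/2z².

Find x<0 with |R(x)|<1.
x=-0.62: |R|=0.5722
R=1: x+1/2x²=0 ⇒ x=−2=-2.0000; min R=1−1/(4·1/2)=0.5000>−1
Confirm numerically:
  x=-1.836: |R|=0.84945 <1
  x=-1.463: |R|=0.60718 <1
  x=-1.460: |R|=0.60580 <1
  x=-0.974: |R|=0.50034 <1
  x=-2.446: |R|=1.54546 >1
  x=-2.227: |R|=1.25276 >1
Stable set (-2.0000, 0).

(-2.0000, 0).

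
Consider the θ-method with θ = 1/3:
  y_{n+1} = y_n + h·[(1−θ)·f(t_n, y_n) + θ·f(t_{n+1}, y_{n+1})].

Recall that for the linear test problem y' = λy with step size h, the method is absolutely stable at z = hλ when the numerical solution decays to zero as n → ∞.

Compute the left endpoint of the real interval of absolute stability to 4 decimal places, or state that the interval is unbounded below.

Test eqn y'=λy, z=hλ:
  y_{n+1} = y_n + z·[2/3·y_n + 1/3·y_{n+1}] ⇒ (1 − 1/3z)y_{n+1} = (1 + 2/3z)y_n
  Hence R(z) = (1 + 2/3z)/(1 − 1/3z).

Boundary: |R(x)|=1, x<0.
x=-0.51: |R|=0.5641
R=−1: 1+2/3x = −1+1/3x ⇒ -1/3x=2 ⇒ x=2/(-1/3)=-6.0000
Confirm numerically:
  x=-5.277: |R|=0.91265 <1
  x=-4.504: |R|=0.80064 <1
  x=-4.263: |R|=0.76084 <1
  x=-6.482: |R|=1.05083 >1
  x=-6.240: |R|=1.02597 >1
Interval (-6.0000, 0).

left endpoint -6.0000.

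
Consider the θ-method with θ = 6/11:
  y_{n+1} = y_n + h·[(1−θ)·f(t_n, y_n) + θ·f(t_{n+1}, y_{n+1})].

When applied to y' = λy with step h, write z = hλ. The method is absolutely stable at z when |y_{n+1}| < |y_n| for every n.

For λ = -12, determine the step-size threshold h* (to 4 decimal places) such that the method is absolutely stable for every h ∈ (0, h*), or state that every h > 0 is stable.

Test eqn y'=λy, z=hλ:
  y_{n+1} = y_n + z·[5/11·y_n + 6/11·y_{n+1}] ⇒ (1 − 6/11z)y_{n+1} = (1 + 5/11z)y_n
  Hence R(z) = (1 + 5/11z)/(1 − 6/11z).

Need |R(x)|<1, x<0.
x=-0.89: |R|=0.4009
x=-2: |R|=0.0435
x=-10: |R|=0.5493
x=-100: |R|=0.8003
θ=6/11≥1/2 ⇒ |1+5/11x|<|1−6/11x| ∀x<0 ⇒ stable on all of ℝ⁻.

(−∞, 0) — no finite endpoint. Any h>0 works for λ=-12.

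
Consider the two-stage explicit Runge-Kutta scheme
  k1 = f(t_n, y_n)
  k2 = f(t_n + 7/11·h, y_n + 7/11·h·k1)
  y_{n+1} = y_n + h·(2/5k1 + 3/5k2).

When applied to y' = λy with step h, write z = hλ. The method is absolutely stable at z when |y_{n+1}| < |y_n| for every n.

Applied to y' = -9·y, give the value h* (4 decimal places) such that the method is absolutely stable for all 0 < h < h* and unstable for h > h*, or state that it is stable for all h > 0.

(-2.6190,0); λ=-9 ⇒ h* = (55/21)/9 = 0.2910.

On y'=λy, z=hλ:
  k1=λy_n ⇒ h·k1=z·y_n;  k2=λ(1+7/11z)y_n ⇒ h·k2=z(1+7/11z)y_n
  y_{n+1}/y_n = 1 + 2/5z + 3/5z(1+7/11z) = 1 + z + 21/55z²
  Hence R(z) = 1 + z + 21/55z².

Boundary: |R(x)|=1, x<0.
x=-1.63: |R|=0.3845
R=1: x+21/55x²=0 ⇒ x=−55/21=-2.6190; min R=1−1/(4·21/55)=0.3452>−1
Confirm numerically:
  x=-2.087: |R|=0.57604 <1
  x=-1.906: |R|=0.48108 <1
  x=-1.821: |R|=0.44512 <1
  x=-1.074: |R|=0.36642 <1
  x=-2.998: |R|=1.43378 >1
  x=-2.832: |R|=1.23027 >1
Stable set (-2.6190, 0).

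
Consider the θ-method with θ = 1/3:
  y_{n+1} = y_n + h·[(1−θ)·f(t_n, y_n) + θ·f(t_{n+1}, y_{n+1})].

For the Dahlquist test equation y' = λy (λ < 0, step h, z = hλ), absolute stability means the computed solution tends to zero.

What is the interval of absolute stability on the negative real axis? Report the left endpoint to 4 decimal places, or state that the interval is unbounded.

z∈(-6.0000,0).

On y'=λy, z=hλ:
  y_{n+1} = y_n + z·[2/3·y_n + 1/3·y_{n+1}] ⇒ (1 − 1/3z)y_{n+1} = (1 + 2/3z)y_n
  R(z) = (1 + 2/3z)/(1 − 1/3z).

Boundary: |R(x)|=1, x<0.
x=-0.65: |R|=0.4658
R=−1: 1+2/3x = −1+1/3x ⇒ -1/3x=2 ⇒ x=2/(-1/3)=-6.0000
Confirm numerically:
  x=-4.780: |R|=0.84319 <1
  x=-4.738: |R|=0.83691 <1
  x=-3.562: |R|=0.62847 <1
  x=-3.478: |R|=0.61068 <1
  x=-6.463: |R|=1.04893 >1
  x=-6.155: |R|=1.01693 >1
So |R|<1 on (-6.0000, 0).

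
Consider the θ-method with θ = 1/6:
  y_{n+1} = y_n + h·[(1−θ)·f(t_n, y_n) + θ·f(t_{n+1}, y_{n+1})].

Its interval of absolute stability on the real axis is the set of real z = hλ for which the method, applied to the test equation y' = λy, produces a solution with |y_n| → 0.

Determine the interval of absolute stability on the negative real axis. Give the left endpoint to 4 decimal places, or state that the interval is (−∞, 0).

Test eqn y'=λy, z=hλ:
  y_{n+1} = y_n + z·[5/6·y_n + 1/6·y_{n+1}] ⇒ (1 − 1/6z)y_{n+1} = (1 + 5/6z)y_n
  ⇒ R(z) = (1 + 5/6z)/(1 − 1/6z).

Solve |R(x)|<1 on ℝ⁻.
x=-1.58: |R|=0.2507
R=−1: 1+5/6x = −1+1/6x ⇒ -2/3x=2 ⇒ x=2/(-2/3)=-3.0000
Confirm numerically:
  x=-2.739: |R|=0.88054 <1
  x=-2.506: |R|=0.76769 <1
  x=-2.025: |R|=0.51402 <1
  x=-1.582: |R|=0.25191 <1
  x=-3.308: |R|=1.13236 >1
  x=-3.239: |R|=1.10347 >1
  x=-3.238: |R|=1.10305 >1
Stable set (-3.0000, 0).

z∈(-3.0000,0).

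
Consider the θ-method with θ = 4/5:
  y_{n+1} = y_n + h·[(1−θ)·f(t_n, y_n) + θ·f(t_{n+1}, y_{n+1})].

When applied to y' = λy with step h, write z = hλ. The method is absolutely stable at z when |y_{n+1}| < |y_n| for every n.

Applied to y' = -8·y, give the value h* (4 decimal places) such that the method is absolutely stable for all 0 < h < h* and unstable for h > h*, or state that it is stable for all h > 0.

On y'=λy, z=hλ:
  y_{n+1} = y_n + z·[1/5·y_n + 4/5·y_{n+1}] ⇒ (1 − 4/5z)y_{n+1} = (1 + 1/5z)y_n
  Hence R(z) = (1 + 1/5z)/(1 − 4/5z).

Boundary: |R(x)|=1, x<0.
x=-1.4: |R|=0.3396
x=-2: |R|=0.2308
x=-10: |R|=0.1111
x=-100: |R|=0.2346
θ=4/5≥1/2 ⇒ |1+1/5x|<|1−4/5x| ∀x<0 ⇒ stable on all of ℝ⁻.

interval (−∞, 0). Any h>0 works for λ=-8.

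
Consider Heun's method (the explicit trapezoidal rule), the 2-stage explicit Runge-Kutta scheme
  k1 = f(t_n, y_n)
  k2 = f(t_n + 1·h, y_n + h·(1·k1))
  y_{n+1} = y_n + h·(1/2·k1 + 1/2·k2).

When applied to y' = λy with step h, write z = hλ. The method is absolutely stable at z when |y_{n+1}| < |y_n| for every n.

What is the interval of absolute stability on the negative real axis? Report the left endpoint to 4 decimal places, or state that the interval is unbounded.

(-2.0000, 0).

With y'=λy (z=hλ):
  order 2, 2-stage ⇒ R(z)=1+z+z^2/2
  (e.g. R(-1.17)=0.51445, |R|=0.51445)

Find x<0 with |R(x)|<1.
x=-1.17: |R|=0.5144
|R(-2.2)|=1.2200 |R(-2.13)|=1.1384 |R(-1.96)|=0.9608
Bisect:
  x_lo=-2.8859 |R|=2.2782  x_hi=-0.1638 |R|=0.8496
  mid=-1.52481 |R|=0.63772 →hi
  mid=-2.20534 |R|=1.22642 →lo
  mid=-1.86508 |R|=0.87418 →hi
  mid=-2.03521 |R|=1.03583 →lo
  mid=-1.95014 |R|=0.95139 →hi
  mid=-1.99268 |R|=0.99270 →hi
  mid=-2.01394 |R|=1.01404 →lo
  mid=-2.00331 |R|=1.00331 →lo
  mid=-1.99799 |R|=0.99799 →hi
  ...
  [-2.00015,-1.99999] ⇒ x*=-2.0000
So |R|<1 on (-2.0000, 0).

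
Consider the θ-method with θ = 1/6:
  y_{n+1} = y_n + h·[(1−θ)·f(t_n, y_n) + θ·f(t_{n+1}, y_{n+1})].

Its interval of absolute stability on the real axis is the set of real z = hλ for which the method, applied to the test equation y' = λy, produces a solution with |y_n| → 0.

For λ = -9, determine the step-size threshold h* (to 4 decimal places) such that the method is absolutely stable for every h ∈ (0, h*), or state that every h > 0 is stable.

On y'=λy, z=hλ:
  y_{n+1} = y_n + z·[5/6·y_n + 1/6·y_{n+1}] ⇒ (1 − 1/6z)y_{n+1} = (1 + 5/6z)y_n
  so R(z) = (1 + 5/6z)/(1 − 1/6z).

Boundary: |R(x)|=1, x<0.
x=-1.05: |R|=0.1064
R=−1: 1+5/6x = −1+1/6x ⇒ -2/3x=2 ⇒ x=2/(-2/3)=-3.0000
Confirm numerically:
  x=-2.963: |R|=0.98349 <1
  x=-2.899: |R|=0.95460 <1
  x=-1.518: |R|=0.21149 <1
  x=-1.308: |R|=0.07389 <1
  x=-3.588: |R|=1.24531 >1
  x=-3.085: |R|=1.03742 >1
Interval (-3.0000, 0).

(-3.0000,0); λ=-9 ⇒ h* = (3)/9 = 0.3333.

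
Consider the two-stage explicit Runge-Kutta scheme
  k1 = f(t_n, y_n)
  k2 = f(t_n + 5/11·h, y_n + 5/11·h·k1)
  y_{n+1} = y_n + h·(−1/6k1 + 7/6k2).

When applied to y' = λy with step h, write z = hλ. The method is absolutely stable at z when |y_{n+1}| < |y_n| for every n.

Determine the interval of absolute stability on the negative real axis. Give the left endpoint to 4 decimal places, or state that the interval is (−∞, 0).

On y'=λy, z=hλ:
  k1=λy_n ⇒ h·k1=z·y_n;  k2=λ(1+5/11z)y_n ⇒ h·k2=z(1+5/11z)y_n
  y_{n+1}/y_n = 1 − 1/6z + 7/6z(1+5/11z) = 1 + z + 35/66z²
  R(z) = 1 + z + 35/66z².

Find x<0 with |R(x)|<1.
x=-1.15: |R|=0.5513
R=1: x+35/66x²=0 ⇒ x=−66/35=-1.8857; min R=1−1/(4·35/66)=0.5286>−1
Confirm numerically:
  x=-1.699: |R|=0.83177 <1
  x=-1.288: |R|=0.59174 <1
  x=-0.995: |R|=0.53001 <1
  x=-0.874: |R|=0.53109 <1
  x=-2.359: |R|=1.59207 >1
  x=-2.073: |R|=1.20589 >1
  x=-1.929: |R|=1.04428 >1
Stable set (-1.8857, 0).

(-1.8857, 0).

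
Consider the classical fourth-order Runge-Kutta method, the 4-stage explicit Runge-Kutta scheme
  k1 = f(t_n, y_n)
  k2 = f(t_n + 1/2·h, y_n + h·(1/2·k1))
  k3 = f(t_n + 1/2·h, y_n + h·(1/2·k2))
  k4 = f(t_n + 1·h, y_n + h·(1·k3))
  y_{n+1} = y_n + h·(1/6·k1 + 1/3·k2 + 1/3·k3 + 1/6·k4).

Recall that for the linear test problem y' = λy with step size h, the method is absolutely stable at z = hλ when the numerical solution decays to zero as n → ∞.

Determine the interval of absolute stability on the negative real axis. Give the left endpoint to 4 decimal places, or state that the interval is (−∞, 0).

z∈(-2.7853,0).

Set f=λy, z=hλ:
  order 4, 4-stage ⇒ R(z)=1+z+z^2/2+z^3/6+z^4/24
  (e.g. R(-0.58)=0.56040, |R|=0.56040)

Find x<0 with |R(x)|<1.
x=-0.58: |R|=0.5604
|R(-2.28)|=0.4698 |R(-1.23)|=0.3117 |R(-0.89)|=0.4147
Bisect:
  x_lo=-3.6173 |R|=3.1703  x_hi=-0.2693 |R|=0.7639
  mid=-1.94329 |R|=0.31601 →hi
  mid=-2.78029 |R|=0.99248 →hi
  mid=-3.19878 |R|=1.82464 →lo
  mid=-2.98953 |R|=1.35420 →lo
  mid=-2.88491 |R|=1.16088 →lo
  mid=-2.83260 |R|=1.07369 →lo
  mid=-2.80644 |R|=1.03236 →lo
  ...
  [-2.78539,-2.78519] ⇒ x*=-2.7853
So |R|<1 on (-2.7853, 0).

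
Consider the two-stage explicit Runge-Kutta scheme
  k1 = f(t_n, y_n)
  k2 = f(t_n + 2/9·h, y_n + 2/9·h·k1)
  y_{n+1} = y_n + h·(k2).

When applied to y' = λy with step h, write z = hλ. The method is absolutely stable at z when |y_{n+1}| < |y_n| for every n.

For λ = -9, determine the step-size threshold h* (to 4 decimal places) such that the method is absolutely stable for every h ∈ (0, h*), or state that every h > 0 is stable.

(-4.5000,0); λ=-9 ⇒ h* = (9/2)/9 = 0.5000.

With y'=λy (z=hλ):
  k1=λy_n ⇒ h·k1=z·y_n;  k2=λ(1+2/9z)y_n ⇒ h·k2=z(1+2/9z)y_n
  y_{n+1}/y_n = 1 + z(1+2/9z) = 1 + z + 2/9z²
  Hence R(z) = 1 + z + 2/9z².

Solve |R(x)|<1 on ℝ⁻.
x=-1.71: |R|=0.0602
R=1: x+2/9x²=0 ⇒ x=−9/2=-4.5000; min R=1−1/(4·2/9)=-0.1250>−1
Confirm numerically:
  x=-3.756: |R|=0.37901 <1
  x=-3.291: |R|=0.11582 <1
  x=-2.488: |R|=0.11241 <1
  x=-2.034: |R|=0.11463 <1
  x=-4.850: |R|=1.37722 >1
  x=-4.823: |R|=1.34618 >1
Interval (-4.5000, 0).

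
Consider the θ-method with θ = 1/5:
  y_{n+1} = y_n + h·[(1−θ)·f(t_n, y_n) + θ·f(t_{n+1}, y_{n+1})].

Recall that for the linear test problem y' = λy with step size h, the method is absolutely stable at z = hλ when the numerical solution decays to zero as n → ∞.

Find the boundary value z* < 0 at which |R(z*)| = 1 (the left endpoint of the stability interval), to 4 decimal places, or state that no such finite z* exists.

left endpoint -3.3333.

With y'=λy (z=hλ):
  y_{n+1} = y_n + z·[4/5·y_n + 1/5·y_{n+1}] ⇒ (1 − 1/5z)y_{n+1} = (1 + 4/5z)y_n
  so R(z) = (1 + 4/5z)/(1 − 1/5z).

Boundary: |R(x)|=1, x<0.
x=-1.56: |R|=0.1890
R=−1: 1+4/5x = −1+1/5x ⇒ -3/5x=2 ⇒ x=2/(-3/5)=-3.3333
Confirm numerically:
  x=-2.957: |R|=0.85811 <1
  x=-1.745: |R|=0.29355 <1
  x=-1.635: |R|=0.23210 <1
  x=-1.493: |R|=0.14970 <1
  x=-3.931: |R|=1.20076 >1
  x=-3.790: |R|=1.15586 >1
  x=-3.575: |R|=1.08455 >1
Stable set (-3.3333, 0).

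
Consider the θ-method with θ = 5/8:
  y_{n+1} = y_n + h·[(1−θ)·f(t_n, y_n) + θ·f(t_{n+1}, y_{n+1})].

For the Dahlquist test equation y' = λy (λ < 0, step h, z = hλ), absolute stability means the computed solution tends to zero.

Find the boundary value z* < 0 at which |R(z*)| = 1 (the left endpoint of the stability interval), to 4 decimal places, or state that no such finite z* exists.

Set f=λy, z=hλ:
  y_{n+1} = y_n + z·[3/8·y_n + 5/8·y_{n+1}] ⇒ (1 − 5/8z)y_{n+1} = (1 + 3/8z)y_n
  R(z) = (1 + 3/8z)/(1 − 5/8z).

Boundary: |R(x)|=1, x<0.
x=-1.31: |R|=0.2797
x=-2: |R|=0.1111
x=-10: |R|=0.3793
x=-100: |R|=0.5748
θ=5/8≥1/2 ⇒ |1+3/8x|<|1−5/8x| ∀x<0 ⇒ unbounded interval.

interval (−∞, 0).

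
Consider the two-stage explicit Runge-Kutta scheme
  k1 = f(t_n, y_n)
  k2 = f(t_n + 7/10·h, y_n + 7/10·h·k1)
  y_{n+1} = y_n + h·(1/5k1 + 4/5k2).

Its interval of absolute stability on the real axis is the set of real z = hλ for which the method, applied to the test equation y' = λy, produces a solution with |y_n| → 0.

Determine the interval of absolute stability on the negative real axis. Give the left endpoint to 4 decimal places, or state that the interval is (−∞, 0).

Set f=λy, z=hλ:
  k1=λy_n ⇒ h·k1=z·y_n;  k2=λ(1+7/10z)y_n ⇒ h·k2=z(1+7/10z)y_n
  y_{n+1}/y_n = 1 + 1/5z + 4/5z(1+7/10z) = 1 + z + 14/25z²
  R(z) = 1 + z + 14/25z².

Find x<0 with |R(x)|<1.
x=-0.5: |R|=0.6400
R=1: x+14/25x²=0 ⇒ x=−25/14=-1.7857; min R=1−1/(4·14/25)=0.5536>−1
Confirm numerically:
  x=-1.483: |R|=0.74860 <1
  x=-1.384: |R|=0.68866 <1
  x=-0.990: |R|=0.55886 <1
  x=-2.234: |R|=1.56082 >1
  x=-2.047: |R|=1.29952 >1
Interval (-1.7857, 0).

z∈(-1.7857,0).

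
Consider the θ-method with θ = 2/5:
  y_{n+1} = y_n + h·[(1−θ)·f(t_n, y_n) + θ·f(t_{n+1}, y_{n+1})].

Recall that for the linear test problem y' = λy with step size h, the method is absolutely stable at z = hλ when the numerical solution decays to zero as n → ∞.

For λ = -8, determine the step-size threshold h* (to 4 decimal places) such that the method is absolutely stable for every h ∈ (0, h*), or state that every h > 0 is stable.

Test eqn y'=λy, z=hλ:
  y_{n+1} = y_n + z·[3/5·y_n + 2/5·y_{n+1}] ⇒ (1 − 2/5z)y_{n+1} = (1 + 3/5z)y_n
  R(z) = (1 + 3/5z)/(1 − 2/5z).

Solve |R(x)|<1 on ℝ⁻.
x=-0.84: |R|=0.3713
R=−1: 1+3/5x = −1+2/5x ⇒ -1/5x=2 ⇒ x=2/(-1/5)=-10.0000
Confirm numerically:
  x=-9.106: |R|=0.96149 <1
  x=-8.761: |R|=0.94499 <1
  x=-7.995: |R|=0.90448 <1
  x=-10.552: |R|=1.02115 >1
  x=-10.352: |R|=1.01369 >1
So |R|<1 on (-10.0000, 0).

(-10.0000,0); λ=-8 ⇒ h* = (10)/8 = 1.2500.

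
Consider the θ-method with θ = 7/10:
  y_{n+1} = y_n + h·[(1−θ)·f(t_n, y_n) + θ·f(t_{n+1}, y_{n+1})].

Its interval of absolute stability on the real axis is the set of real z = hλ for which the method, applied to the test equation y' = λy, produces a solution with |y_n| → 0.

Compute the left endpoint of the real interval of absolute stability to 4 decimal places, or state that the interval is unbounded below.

On y'=λy, z=hλ:
  y_{n+1} = y_n + z·[3/10·y_n + 7/10·y_{n+1}] ⇒ (1 − 7/10z)y_{n+1} = (1 + 3/10z)y_n
  R(z) = (1 + 3/10z)/(1 − 7/10z).

Find x<0 with |R(x)|<1.
x=-1.38: |R|=0.2981
x=-2: |R|=0.1667
x=-10: |R|=0.2500
x=-100: |R|=0.4085
θ=7/10≥1/2 ⇒ |1+3/10x|<|1−7/10x| ∀x<0 ⇒ unbounded interval.

unbounded; (−∞, 0).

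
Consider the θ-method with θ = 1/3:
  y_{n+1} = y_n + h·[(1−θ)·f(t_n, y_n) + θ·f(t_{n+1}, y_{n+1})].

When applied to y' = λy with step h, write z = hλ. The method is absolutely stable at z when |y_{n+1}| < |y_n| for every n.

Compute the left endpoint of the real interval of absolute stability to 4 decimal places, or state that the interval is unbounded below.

Test eqn y'=λy, z=hλ:
  y_{n+1} = y_n + z·[2/3·y_n + 1/3·y_{n+1}] ⇒ (1 − 1/3z)y_{n+1} = (1 + 2/3z)y_n
  R(z) = (1 + 2/3z)/(1 − 1/3z).

Boundary: |R(x)|=1, x<0.
x=-0.89: |R|=0.3136
R=−1: 1+2/3x = −1+1/3x ⇒ -1/3x=2 ⇒ x=2/(-1/3)=-6.0000
Confirm numerically:
  x=-3.812: |R|=0.67880 <1
  x=-2.944: |R|=0.48587 <1
  x=-2.733: |R|=0.43014 <1
  x=-6.527: |R|=1.05532 >1
  x=-6.361: |R|=1.03856 >1
Interval (-6.0000, 0).

left endpoint -6.0000.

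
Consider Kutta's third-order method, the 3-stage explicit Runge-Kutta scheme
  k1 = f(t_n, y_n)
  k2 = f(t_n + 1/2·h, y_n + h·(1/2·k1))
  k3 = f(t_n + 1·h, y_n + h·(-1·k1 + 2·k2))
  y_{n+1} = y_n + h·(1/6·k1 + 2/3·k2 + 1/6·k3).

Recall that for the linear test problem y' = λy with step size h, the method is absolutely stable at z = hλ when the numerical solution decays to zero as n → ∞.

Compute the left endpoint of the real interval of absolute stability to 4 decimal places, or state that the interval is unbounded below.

On y'=λy, z=hλ:
  order 3, 3-stage ⇒ R(z)=1+z+z^2/2+z^3/6
  (e.g. R(-0.89)=0.38856, |R|=0.38856)

Need |R(x)|<1, x<0.
x=-0.89: |R|=0.3886
|R(-2.37)|=0.7802 |R(-2.18)|=0.5305 |R(-1.68)|=0.0591
Bisect:
  x_lo=-3.1368 |R|=2.3611  x_hi=-0.3216 |R|=0.7245
  mid=-1.72922 |R|=0.09590 →hi
  mid=-2.43301 |R|=0.87362 →hi
  mid=-2.78490 |R|=1.50687 →lo
  mid=-2.60896 |R|=1.16534 →lo
  mid=-2.52098 |R|=1.01359 →lo
  mid=-2.47700 |R|=0.94218 →hi
  mid=-2.49899 |R|=0.97752 →hi
  mid=-2.50999 |R|=0.99547 →hi
  mid=-2.51548 |R|=1.00451 →lo
  ...
  [-2.51291,-2.51273] ⇒ x*=-2.5127
So |R|<1 on (-2.5127, 0).

z* = -2.5127.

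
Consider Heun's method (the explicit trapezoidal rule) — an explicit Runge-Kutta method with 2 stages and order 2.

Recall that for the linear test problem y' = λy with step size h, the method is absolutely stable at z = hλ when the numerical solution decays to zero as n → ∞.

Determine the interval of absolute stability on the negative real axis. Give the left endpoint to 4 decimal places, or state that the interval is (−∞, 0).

Set f=λy, z=hλ:
  order 2, 2-stage ⇒ R(z)=1+z+z^2/2
  (e.g. R(-1.68)=0.73120, |R|=0.73120)

Need |R(x)|<1, x<0.
x=-1.68: |R|=0.7312
|R(-2.38)|=1.4522 |R(-2.34)|=1.3978 |R(-0.77)|=0.5264
Bisect:
  x_lo=-2.3933 |R|=1.4707  x_hi=-0.1908 |R|=0.8274
  mid=-1.29207 |R|=0.54265 →hi
  mid=-1.84270 |R|=0.85507 →hi
  mid=-2.11802 |R|=1.12498 →lo
  mid=-1.98036 |R|=0.98055 →hi
  mid=-2.04919 |R|=1.05040 →lo
  mid=-2.01477 |R|=1.01488 →lo
  mid=-1.99756 |R|=0.99757 →hi
  mid=-2.00617 |R|=1.00619 →lo
  mid=-2.00187 |R|=1.00187 →lo
  mid=-1.99972 |R|=0.99972 →hi
  ...
  [-2.00012,-1.99998] ⇒ x*=-2.0000
Stable set (-2.0000, 0).

(-2.0000, 0).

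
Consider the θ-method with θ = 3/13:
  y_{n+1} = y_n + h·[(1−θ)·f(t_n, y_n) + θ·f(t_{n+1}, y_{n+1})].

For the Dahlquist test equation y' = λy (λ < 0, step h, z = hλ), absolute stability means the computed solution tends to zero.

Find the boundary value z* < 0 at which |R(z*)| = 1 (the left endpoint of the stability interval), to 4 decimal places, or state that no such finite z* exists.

z* = -3.7143.

Test eqn y'=λy, z=hλ:
  y_{n+1} = y_n + z·[10/13·y_n + 3/13·y_{n+1}] ⇒ (1 − 3/13z)y_{n+1} = (1 + 10/13z)y_n
  so R(z) = (1 + 10/13z)/(1 − 3/13z).

Boundary: |R(x)|=1, x<0.
x=-1.49: |R|=0.1088
R=−1: 1+10/13x = −1+3/13x ⇒ -7/13x=2 ⇒ x=2/(-7/13)=-3.7143
Confirm numerically:
  x=-3.196: |R|=0.83938 <1
  x=-3.117: |R|=0.81294 <1
  x=-3.085: |R|=0.80207 <1
  x=-3.791: |R|=1.02203 >1
  x=-3.749: |R|=1.01002 >1
Interval (-3.7143, 0).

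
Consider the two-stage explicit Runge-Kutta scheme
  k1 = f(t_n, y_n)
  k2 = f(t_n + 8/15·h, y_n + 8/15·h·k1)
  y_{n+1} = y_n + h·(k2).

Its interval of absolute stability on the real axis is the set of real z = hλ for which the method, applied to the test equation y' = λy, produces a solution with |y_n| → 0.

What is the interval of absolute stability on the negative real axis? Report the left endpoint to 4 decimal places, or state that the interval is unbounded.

z∈(-1.8750,0).

On y'=λy, z=hλ:
  k1=λy_n ⇒ h·k1=z·y_n;  k2=λ(1+8/15z)y_n ⇒ h·k2=z(1+8/15z)y_n
  y_{n+1}/y_n = 1 + z(1+8/15z) = 1 + z + 8/15z²
  Hence R(z) = 1 + z + 8/15z².

Find x<0 with |R(x)|<1.
x=-1.24: |R|=0.5801
R=1: x+8/15x²=0 ⇒ x=−15/8=-1.8750; min R=1−1/(4·8/15)=0.5312>−1
Confirm numerically:
  x=-1.638: |R|=0.79296 <1
  x=-1.386: |R|=0.63853 <1
  x=-1.335: |R|=0.61552 <1
  x=-1.079: |R|=0.54193 <1
  x=-2.393: |R|=1.66111 >1
  x=-2.305: |R|=1.52861 >1
  x=-2.251: |R|=1.45140 >1
Stable set (-1.8750, 0).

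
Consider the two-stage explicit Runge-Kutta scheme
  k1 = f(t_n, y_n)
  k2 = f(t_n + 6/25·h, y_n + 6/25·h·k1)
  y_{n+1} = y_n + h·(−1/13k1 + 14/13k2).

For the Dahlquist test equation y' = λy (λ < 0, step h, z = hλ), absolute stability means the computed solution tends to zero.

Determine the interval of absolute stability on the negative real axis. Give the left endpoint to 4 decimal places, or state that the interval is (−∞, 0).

z∈(-3.8690,0).

With y'=λy (z=hλ):
  k1=λy_n ⇒ h·k1=z·y_n;  k2=λ(1+6/25z)y_n ⇒ h·k2=z(1+6/25z)y_n
  y_{n+1}/y_n = 1 − 1/13z + 14/13z(1+6/25z) = 1 + z + 84/325z²
  Hence R(z) = 1 + z + 84/325z².

Need |R(x)|<1, x<0.
x=-1.05: |R|=0.2350
R=1: x+84/325x²=0 ⇒ x=−325/84=-3.8690; min R=1−1/(4·84/325)=0.0327>−1
Confirm numerically:
  x=-3.401: |R|=0.58857 <1
  x=-2.291: |R|=0.06558 <1
  x=-1.964: |R|=0.03296 <1
  x=-1.673: |R|=0.05042 <1
  x=-4.326: |R|=1.51092 >1
  x=-4.074: |R|=1.21581 >1
  x=-4.056: |R|=1.19599 >1
Interval (-3.8690, 0).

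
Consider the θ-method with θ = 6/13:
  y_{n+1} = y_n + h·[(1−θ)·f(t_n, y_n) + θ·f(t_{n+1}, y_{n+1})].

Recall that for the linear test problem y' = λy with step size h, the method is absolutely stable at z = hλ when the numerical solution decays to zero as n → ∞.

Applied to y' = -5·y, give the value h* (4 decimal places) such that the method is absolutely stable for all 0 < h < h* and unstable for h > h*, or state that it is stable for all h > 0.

(-26.0000,0); λ=-5 ⇒ h* = (26)/5 = 5.2000.

Test eqn y'=λy, z=hλ:
  y_{n+1} = y_n + z·[7/13·y_n + 6/13·y_{n+1}] ⇒ (1 − 6/13z)y_{n+1} = (1 + 7/13z)y_n
  ⇒ R(z) = (1 + 7/13z)/(1 − 6/13z).

Boundary: |R(x)|=1, x<0.
x=-0.75: |R|=0.4429
R=−1: 1+7/13x = −1+6/13x ⇒ -1/13x=2 ⇒ x=2/(-1/13)=-26.0000
Confirm numerically:
  x=-15.949: |R|=0.90753 <1
  x=-14.047: |R|=0.87713 <1
  x=-13.154: |R|=0.86025 <1
  x=-26.527: |R|=1.00306 >1
  x=-26.481: |R|=1.00280 >1
  x=-26.158: |R|=1.00093 >1
Stable set (-26.0000, 0).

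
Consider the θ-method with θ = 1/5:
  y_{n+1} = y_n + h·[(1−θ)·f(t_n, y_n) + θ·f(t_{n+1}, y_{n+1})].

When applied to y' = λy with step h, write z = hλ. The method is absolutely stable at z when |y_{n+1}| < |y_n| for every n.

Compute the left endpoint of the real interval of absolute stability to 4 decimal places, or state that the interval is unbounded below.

left endpoint -3.3333.

Test eqn y'=λy, z=hλ:
  y_{n+1} = y_n + z·[4/5·y_n + 1/5·y_{n+1}] ⇒ (1 − 1/5z)y_{n+1} = (1 + 4/5z)y_n
  R(z) = (1 + 4/5z)/(1 − 1/5z).

Need |R(x)|<1, x<0.
x=-1.53: |R|=0.1715
R=−1: 1+4/5x = −1+1/5x ⇒ -3/5x=2 ⇒ x=2/(-3/5)=-3.3333
Confirm numerically:
  x=-2.547: |R|=0.68743 <1
  x=-2.398: |R|=0.62071 <1
  x=-1.718: |R|=0.27865 <1
  x=-1.683: |R|=0.25917 <1
  x=-3.790: |R|=1.15586 >1
  x=-3.668: |R|=1.11583 >1
  x=-3.616: |R|=1.09842 >1
Stable set (-3.3333, 0).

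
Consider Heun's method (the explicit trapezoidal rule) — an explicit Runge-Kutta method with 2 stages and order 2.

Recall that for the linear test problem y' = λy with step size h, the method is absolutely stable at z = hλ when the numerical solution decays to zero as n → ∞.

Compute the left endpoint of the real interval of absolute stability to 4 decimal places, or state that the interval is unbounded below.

Test eqn y'=λy, z=hλ:
  order 2, 2-stage ⇒ R(z)=1+z+z^2/2
  (e.g. R(-1.71)=0.75205, |R|=0.75205)

Boundary: |R(x)|=1, x<0.
x=-1.71: |R|=0.7520
|R(-2.27)|=1.3064 |R(-1.77)|=0.7964 |R(-0.98)|=0.5002
Bisect:
  x_lo=-2.7711 |R|=2.0684  x_hi=-0.2918 |R|=0.7508
  mid=-1.53146 |R|=0.64122 →hi
  mid=-2.15129 |R|=1.16273 →lo
  mid=-1.84137 |R|=0.85395 →hi
  mid=-1.99633 |R|=0.99634 →hi
  mid=-2.07381 |R|=1.07653 →lo
  mid=-2.03507 |R|=1.03569 →lo
  mid=-2.01570 |R|=1.01582 →lo
  ...
  [-2.00011,-1.99996] ⇒ x*=-2.0000
So |R|<1 on (-2.0000, 0).

z* = -2.0000.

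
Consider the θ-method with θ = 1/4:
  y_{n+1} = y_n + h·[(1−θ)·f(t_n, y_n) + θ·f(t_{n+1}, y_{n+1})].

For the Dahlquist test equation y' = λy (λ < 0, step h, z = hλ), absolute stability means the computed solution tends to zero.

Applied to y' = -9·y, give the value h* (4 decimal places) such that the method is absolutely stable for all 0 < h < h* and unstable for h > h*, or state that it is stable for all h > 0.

(-4.0000,0); λ=-9 ⇒ h* = (4)/9 = 0.4444.

Set f=λy, z=hλ:
  y_{n+1} = y_n + z·[3/4·y_n + 1/4·y_{n+1}] ⇒ (1 − 1/4z)y_{n+1} = (1 + 3/4z)y_n
  Hence R(z) = (1 + 3/4z)/(1 − 1/4z).

Boundary: |R(x)|=1, x<0.
x=-0.74: |R|=0.3755
R=−1: 1+3/4x = −1+1/4x ⇒ -1/2x=2 ⇒ x=2/(-1/2)=-4.0000
Confirm numerically:
  x=-3.092: |R|=0.74394 <1
  x=-2.850: |R|=0.66423 <1
  x=-2.602: |R|=0.57649 <1
  x=-4.478: |R|=1.11276 >1
  x=-4.348: |R|=1.08337 >1
  x=-4.168: |R|=1.04114 >1
Interval (-4.0000, 0).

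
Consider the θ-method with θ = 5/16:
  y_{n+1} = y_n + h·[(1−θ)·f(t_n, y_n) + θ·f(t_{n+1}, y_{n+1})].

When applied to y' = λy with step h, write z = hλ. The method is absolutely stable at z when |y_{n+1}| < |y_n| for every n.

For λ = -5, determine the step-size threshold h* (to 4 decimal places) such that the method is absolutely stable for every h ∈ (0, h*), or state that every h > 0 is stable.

Set f=λy, z=hλ:
  y_{n+1} = y_n + z·[11/16·y_n + 5/16·y_{n+1}] ⇒ (1 − 5/16z)y_{n+1} = (1 + 11/16z)y_n
  R(z) = (1 + 11/16z)/(1 − 5/16z).

Solve |R(x)|<1 on ℝ⁻.
x=-0.42: |R|=0.6287
R=−1: 1+11/16x = −1+5/16x ⇒ -3/8x=2 ⇒ x=2/(-3/8)=-5.3333
Confirm numerically:
  x=-4.321: |R|=0.83848 <1
  x=-4.236: |R|=0.82292 <1
  x=-3.488: |R|=0.66890 <1
  x=-2.674: |R|=0.45672 <1
  x=-5.762: |R|=1.05740 >1
  x=-5.522: |R|=1.02596 >1
Interval (-5.3333, 0).

(-5.3333,0); λ=-5 ⇒ h* = (16/3)/5 = 1.0667.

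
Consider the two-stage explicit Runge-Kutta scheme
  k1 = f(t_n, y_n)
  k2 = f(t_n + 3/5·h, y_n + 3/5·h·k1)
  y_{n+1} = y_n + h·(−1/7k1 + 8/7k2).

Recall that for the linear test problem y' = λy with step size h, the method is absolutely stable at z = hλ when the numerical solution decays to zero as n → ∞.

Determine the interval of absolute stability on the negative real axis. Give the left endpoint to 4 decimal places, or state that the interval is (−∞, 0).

On y'=λy, z=hλ:
  k1=λy_n ⇒ h·k1=z·y_n;  k2=λ(1+3/5z)y_n ⇒ h·k2=z(1+3/5z)y_n
  y_{n+1}/y_n = 1 − 1/7z + 8/7z(1+3/5z) = 1 + z + 24/35z²
  ⇒ R(z) = 1 + z + 24/35z².

Solve |R(x)|<1 on ℝ⁻.
x=-0.43: |R|=0.6968
R=1: x+24/35x²=0 ⇒ x=−35/24=-1.4583; min R=1−1/(4·24/35)=0.6354>−1
Confirm numerically:
  x=-1.299: |R|=0.85807 <1
  x=-0.993: |R|=0.68315 <1
  x=-0.981: |R|=0.67890 <1
  x=-0.675: |R|=0.63743 <1
  x=-1.856: |R|=1.50610 >1
  x=-1.757: |R|=1.35983 >1
So |R|<1 on (-1.4583, 0).

z∈(-1.4583,0).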